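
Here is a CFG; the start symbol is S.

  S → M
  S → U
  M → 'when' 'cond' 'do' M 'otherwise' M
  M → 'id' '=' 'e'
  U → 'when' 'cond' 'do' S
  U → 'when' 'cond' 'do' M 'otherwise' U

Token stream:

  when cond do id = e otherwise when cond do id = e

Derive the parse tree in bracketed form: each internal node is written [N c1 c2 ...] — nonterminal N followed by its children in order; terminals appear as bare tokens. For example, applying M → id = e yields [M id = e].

S
U
when cond do M otherwise U
when cond do id = e otherwise U
when cond do id = e otherwise when cond do S
when cond do id = e otherwise when cond do M
when cond do id = e otherwise when cond do id = e

[S [U when cond do [M id = e] otherwise [U when cond do [S [M id = e]]]]]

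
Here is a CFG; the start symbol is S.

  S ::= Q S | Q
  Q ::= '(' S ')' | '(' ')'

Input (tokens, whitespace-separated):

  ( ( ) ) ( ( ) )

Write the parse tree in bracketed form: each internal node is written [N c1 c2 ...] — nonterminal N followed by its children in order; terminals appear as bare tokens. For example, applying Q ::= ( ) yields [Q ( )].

[S [Q ( [S [Q ( )]] )] [S [Q ( [S [Q ( )]] )]]]

S
Q S
( S ) S
( Q ) S
( ( ) ) S
( ( ) ) Q
( ( ) ) ( S )
( ( ) ) ( Q )
( ( ) ) ( ( ) )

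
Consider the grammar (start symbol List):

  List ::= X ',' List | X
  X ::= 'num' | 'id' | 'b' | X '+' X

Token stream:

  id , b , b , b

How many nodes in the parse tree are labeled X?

4

[List [X id] , [List [X b] , [List [X b] , [List [X b]]]]]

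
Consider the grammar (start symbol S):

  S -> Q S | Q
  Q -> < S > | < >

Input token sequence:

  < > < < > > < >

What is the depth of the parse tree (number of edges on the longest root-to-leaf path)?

[S [Q < >] [S [Q < [S [Q < >]] >] [S [Q < >]]]]

5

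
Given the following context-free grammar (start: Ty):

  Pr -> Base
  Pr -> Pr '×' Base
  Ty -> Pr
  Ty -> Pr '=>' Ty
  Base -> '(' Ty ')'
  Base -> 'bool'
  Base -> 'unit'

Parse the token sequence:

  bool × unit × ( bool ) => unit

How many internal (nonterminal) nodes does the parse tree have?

[Ty [Pr [Pr [Pr [Base bool]] × [Base unit]] × [Base ( [Ty [Pr [Base bool]]] )]] => [Ty [Pr [Base unit]]]]

13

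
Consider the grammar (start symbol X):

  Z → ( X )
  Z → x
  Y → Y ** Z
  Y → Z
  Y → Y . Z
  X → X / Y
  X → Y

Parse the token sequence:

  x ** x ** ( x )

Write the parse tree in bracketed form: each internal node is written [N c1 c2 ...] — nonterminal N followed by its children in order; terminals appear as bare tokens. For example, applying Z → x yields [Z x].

[X [Y [Y [Y [Z x]] ** [Z x]] ** [Z ( [X [Y [Z x]]] )]]]

X
Y
Y ** Z
Y ** Z ** Z
Z ** Z ** Z
x ** Z ** Z
x ** x ** Z
x ** x ** ( X )
x ** x ** ( Y )
x ** x ** ( Z )
x ** x ** ( x )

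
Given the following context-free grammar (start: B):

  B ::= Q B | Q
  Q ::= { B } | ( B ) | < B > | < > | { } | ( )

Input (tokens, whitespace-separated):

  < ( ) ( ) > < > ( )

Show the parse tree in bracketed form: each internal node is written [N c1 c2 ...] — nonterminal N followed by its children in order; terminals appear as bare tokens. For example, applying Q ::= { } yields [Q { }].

[B [Q < [B [Q ( )] [B [Q ( )]]] >] [B [Q < >] [B [Q ( )]]]]

B
Q B
< B > B
< Q B > B
< ( ) B > B
< ( ) Q > B
< ( ) ( ) > B
< ( ) ( ) > Q B
< ( ) ( ) > < > B
< ( ) ( ) > < > Q
< ( ) ( ) > < > ( )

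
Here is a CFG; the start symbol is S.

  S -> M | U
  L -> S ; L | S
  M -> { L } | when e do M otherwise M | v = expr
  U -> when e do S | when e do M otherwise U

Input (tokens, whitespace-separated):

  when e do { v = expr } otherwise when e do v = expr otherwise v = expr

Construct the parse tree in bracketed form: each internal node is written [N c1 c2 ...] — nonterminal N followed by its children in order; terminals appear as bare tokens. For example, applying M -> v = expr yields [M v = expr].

S
M
when e do M otherwise M
when e do { L } otherwise M
when e do { S } otherwise M
when e do { M } otherwise M
when e do { v = expr } otherwise M
when e do { v = expr } otherwise when e do M otherwise M
when e do { v = expr } otherwise when e do v = expr otherwise M
when e do { v = expr } otherwise when e do v = expr otherwise v = expr

[S [M when e do [M { [L [S [M v = expr]]] }] otherwise [M when e do [M v = expr] otherwise [M v = expr]]]]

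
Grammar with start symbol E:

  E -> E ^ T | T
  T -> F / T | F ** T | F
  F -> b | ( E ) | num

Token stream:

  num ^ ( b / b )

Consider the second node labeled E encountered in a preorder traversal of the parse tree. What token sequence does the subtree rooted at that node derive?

num

[E [E [T [F num]]] ^ [T [F ( [E [T [F b] / [T [F b]]]] )]]]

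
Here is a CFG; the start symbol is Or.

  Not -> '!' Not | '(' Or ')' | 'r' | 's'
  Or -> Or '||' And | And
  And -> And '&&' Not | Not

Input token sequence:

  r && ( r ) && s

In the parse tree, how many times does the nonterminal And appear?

[Or [And [And [And [Not r]] && [Not ( [Or [And [Not r]]] )]] && [Not s]]]

4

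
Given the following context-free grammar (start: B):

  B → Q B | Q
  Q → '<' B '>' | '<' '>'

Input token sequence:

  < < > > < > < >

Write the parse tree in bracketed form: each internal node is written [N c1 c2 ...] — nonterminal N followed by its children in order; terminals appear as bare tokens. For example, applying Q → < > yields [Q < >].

B
Q B
< B > B
< Q > B
< < > > B
< < > > Q B
< < > > < > B
< < > > < > Q
< < > > < > < >

[B [Q < [B [Q < >]] >] [B [Q < >] [B [Q < >]]]]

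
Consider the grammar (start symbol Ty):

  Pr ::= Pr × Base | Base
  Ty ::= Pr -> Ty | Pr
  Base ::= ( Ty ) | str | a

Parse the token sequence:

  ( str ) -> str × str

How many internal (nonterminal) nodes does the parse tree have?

11

[Ty [Pr [Base ( [Ty [Pr [Base str]]] )]] -> [Ty [Pr [Pr [Base str]] × [Base str]]]]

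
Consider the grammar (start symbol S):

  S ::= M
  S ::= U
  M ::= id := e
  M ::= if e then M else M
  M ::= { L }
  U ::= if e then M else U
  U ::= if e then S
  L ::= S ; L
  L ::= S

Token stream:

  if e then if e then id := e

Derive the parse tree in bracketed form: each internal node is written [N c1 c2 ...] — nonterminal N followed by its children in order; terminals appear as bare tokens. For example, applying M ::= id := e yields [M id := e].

[S [U if e then [S [U if e then [S [M id := e]]]]]]

S
U
if e then S
if e then U
if e then if e then S
if e then if e then M
if e then if e then id := e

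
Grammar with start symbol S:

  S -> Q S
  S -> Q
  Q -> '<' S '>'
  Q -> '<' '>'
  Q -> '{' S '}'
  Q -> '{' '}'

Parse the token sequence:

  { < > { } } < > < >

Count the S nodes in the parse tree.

[S [Q { [S [Q < >] [S [Q { }]]] }] [S [Q < >] [S [Q < >]]]]

5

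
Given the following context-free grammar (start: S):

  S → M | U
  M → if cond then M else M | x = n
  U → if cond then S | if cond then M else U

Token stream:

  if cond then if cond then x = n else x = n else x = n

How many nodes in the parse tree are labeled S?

[S [M if cond then [M if cond then [M x = n] else [M x = n]] else [M x = n]]]

1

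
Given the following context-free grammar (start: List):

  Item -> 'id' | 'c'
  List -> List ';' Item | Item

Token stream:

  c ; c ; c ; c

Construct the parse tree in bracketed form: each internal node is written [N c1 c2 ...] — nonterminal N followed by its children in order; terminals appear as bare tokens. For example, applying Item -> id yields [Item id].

List
List ; Item
List ; Item ; Item
List ; Item ; Item ; Item
Item ; Item ; Item ; Item
c ; Item ; Item ; Item
c ; c ; Item ; Item
c ; c ; c ; Item
c ; c ; c ; c

[List [List [List [List [Item c]] ; [Item c]] ; [Item c]] ; [Item c]]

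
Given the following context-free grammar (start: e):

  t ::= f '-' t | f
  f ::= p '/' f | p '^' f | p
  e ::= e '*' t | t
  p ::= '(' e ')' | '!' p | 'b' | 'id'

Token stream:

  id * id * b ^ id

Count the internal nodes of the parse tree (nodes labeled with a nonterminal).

[e [e [e [t [f [p id]]]] * [t [f [p id]]]] * [t [f [p b] ^ [f [p id]]]]]

14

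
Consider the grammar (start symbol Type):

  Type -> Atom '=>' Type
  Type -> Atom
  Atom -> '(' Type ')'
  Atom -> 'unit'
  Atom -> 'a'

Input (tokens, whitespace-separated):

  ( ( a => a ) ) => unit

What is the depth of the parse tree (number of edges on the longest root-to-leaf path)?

7

[Type [Atom ( [Type [Atom ( [Type [Atom a] => [Type [Atom a]]] )]] )] => [Type [Atom unit]]]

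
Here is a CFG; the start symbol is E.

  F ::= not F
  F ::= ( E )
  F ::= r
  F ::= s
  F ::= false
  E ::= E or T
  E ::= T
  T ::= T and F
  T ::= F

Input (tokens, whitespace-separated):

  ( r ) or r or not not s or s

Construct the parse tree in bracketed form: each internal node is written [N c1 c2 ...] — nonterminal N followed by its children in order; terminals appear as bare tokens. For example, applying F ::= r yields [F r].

[E [E [E [E [T [F ( [E [T [F r]]] )]]] or [T [F r]]] or [T [F not [F not [F s]]]]] or [T [F s]]]

E
E or T
E or T or T
E or T or T or T
T or T or T or T
F or T or T or T
( E ) or T or T or T
( T ) or T or T or T
( F ) or T or T or T
( r ) or T or T or T
( r ) or F or T or T
( r ) or r or T or T
( r ) or r or F or T
( r ) or r or not F or T
( r ) or r or not not F or T
( r ) or r or not not s or T
( r ) or r or not not s or F
( r ) or r or not not s or s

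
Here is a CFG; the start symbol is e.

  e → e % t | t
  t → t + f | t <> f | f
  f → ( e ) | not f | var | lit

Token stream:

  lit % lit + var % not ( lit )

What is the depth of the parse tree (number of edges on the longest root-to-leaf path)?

[e [e [e [t [f lit]]] % [t [t [f lit]] + [f var]]] % [t [f not [f ( [e [t [f lit]]] )]]]]

7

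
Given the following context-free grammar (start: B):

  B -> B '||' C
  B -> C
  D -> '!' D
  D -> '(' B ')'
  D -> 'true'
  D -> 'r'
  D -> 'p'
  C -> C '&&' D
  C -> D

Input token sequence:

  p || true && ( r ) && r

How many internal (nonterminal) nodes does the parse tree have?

13

[B [B [C [D p]]] || [C [C [C [D true]] && [D ( [B [C [D r]]] )]] && [D r]]]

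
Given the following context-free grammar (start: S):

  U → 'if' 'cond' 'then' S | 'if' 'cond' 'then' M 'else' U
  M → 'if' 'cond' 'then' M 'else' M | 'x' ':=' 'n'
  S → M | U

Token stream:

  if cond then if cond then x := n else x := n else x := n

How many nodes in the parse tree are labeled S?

1

[S [M if cond then [M if cond then [M x := n] else [M x := n]] else [M x := n]]]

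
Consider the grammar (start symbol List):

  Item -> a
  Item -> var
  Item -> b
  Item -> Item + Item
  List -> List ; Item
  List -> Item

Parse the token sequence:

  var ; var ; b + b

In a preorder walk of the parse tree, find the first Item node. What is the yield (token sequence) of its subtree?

[List [List [List [Item var]] ; [Item var]] ; [Item [Item b] + [Item b]]]

var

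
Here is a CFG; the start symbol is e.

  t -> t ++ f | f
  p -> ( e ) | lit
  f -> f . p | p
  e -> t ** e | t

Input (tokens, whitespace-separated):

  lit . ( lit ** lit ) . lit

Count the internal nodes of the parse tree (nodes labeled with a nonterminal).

[e [t [f [f [f [p lit]] . [p ( [e [t [f [p lit]]] ** [e [t [f [p lit]]]]] )]] . [p lit]]]]

16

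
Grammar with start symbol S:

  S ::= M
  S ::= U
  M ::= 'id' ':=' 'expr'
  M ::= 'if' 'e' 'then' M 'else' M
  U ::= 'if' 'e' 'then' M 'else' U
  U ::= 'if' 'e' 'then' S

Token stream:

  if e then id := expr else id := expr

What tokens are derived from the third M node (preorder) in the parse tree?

id := expr

[S [M if e then [M id := expr] else [M id := expr]]]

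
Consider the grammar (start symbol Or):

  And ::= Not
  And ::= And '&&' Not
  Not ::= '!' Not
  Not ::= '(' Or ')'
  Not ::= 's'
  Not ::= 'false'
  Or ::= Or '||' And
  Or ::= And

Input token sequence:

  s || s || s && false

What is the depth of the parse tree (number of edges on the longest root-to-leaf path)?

5

[Or [Or [Or [And [Not s]]] || [And [Not s]]] || [And [And [Not s]] && [Not false]]]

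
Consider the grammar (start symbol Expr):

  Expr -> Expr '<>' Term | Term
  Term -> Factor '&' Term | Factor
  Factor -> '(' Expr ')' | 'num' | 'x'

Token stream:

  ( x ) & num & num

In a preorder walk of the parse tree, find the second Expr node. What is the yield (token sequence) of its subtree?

[Expr [Term [Factor ( [Expr [Term [Factor x]]] )] & [Term [Factor num] & [Term [Factor num]]]]]

x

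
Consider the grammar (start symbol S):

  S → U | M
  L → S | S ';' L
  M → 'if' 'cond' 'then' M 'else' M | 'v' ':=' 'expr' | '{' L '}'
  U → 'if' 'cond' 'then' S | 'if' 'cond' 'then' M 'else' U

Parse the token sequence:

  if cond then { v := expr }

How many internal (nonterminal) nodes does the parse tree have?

[S [U if cond then [S [M { [L [S [M v := expr]]] }]]]]

7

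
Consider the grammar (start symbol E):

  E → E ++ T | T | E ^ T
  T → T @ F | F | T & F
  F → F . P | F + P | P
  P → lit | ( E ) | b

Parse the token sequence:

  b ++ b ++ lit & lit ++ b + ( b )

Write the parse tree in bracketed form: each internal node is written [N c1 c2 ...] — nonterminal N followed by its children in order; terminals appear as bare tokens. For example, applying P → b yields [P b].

[E [E [E [E [T [F [P b]]]] ++ [T [F [P b]]]] ++ [T [T [F [P lit]]] & [F [P lit]]]] ++ [T [F [F [P b]] + [P ( [E [T [F [P b]]]] )]]]]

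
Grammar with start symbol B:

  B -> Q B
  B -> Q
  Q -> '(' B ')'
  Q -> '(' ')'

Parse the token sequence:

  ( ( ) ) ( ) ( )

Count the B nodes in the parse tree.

[B [Q ( [B [Q ( )]] )] [B [Q ( )] [B [Q ( )]]]]

4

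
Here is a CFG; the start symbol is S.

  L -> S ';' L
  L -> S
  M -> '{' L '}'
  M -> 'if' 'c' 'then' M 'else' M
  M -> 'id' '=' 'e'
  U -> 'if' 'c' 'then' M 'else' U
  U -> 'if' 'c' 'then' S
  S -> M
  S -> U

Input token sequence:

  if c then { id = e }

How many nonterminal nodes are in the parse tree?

7

[S [U if c then [S [M { [L [S [M id = e]]] }]]]]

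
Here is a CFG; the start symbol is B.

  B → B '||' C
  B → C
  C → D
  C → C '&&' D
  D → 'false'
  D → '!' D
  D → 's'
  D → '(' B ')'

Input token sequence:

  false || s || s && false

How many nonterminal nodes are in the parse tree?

[B [B [B [C [D false]]] || [C [D s]]] || [C [C [D s]] && [D false]]]

11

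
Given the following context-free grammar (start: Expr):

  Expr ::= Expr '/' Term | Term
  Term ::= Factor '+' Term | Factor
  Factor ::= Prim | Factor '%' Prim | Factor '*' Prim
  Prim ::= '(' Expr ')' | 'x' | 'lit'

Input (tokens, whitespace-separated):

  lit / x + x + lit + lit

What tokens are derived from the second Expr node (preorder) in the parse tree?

lit

[Expr [Expr [Term [Factor [Prim lit]]]] / [Term [Factor [Prim x]] + [Term [Factor [Prim x]] + [Term [Factor [Prim lit]] + [Term [Factor [Prim lit]]]]]]]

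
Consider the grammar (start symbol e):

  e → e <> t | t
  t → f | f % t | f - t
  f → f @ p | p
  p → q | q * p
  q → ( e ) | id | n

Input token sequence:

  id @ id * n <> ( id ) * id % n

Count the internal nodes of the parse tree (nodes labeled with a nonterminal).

26

[e [e [t [f [f [p [q id]]] @ [p [q id] * [p [q n]]]]]] <> [t [f [p [q ( [e [t [f [p [q id]]]]] )] * [p [q id]]]] % [t [f [p [q n]]]]]]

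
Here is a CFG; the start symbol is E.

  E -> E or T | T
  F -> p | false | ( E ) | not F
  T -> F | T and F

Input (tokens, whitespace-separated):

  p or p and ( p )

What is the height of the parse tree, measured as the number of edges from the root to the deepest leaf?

[E [E [T [F p]]] or [T [T [F p]] and [F ( [E [T [F p]]] )]]]

6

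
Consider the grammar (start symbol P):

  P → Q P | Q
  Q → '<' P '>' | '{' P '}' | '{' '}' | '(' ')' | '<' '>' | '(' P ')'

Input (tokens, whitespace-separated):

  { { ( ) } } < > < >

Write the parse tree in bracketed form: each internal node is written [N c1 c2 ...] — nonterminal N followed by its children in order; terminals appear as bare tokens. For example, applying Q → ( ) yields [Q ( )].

[P [Q { [P [Q { [P [Q ( )]] }]] }] [P [Q < >] [P [Q < >]]]]

P
Q P
{ P } P
{ Q } P
{ { P } } P
{ { Q } } P
{ { ( ) } } P
{ { ( ) } } Q P
{ { ( ) } } < > P
{ { ( ) } } < > Q
{ { ( ) } } < > < >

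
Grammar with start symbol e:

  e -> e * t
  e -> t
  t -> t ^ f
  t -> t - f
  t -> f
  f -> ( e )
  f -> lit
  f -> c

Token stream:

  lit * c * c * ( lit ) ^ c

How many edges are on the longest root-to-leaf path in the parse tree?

[e [e [e [e [t [f lit]]] * [t [f c]]] * [t [f c]]] * [t [t [f ( [e [t [f lit]]] )]] ^ [f c]]]

7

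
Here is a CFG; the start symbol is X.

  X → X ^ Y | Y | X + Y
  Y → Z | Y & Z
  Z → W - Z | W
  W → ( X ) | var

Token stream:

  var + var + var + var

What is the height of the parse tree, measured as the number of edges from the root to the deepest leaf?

[X [X [X [X [Y [Z [W var]]]] + [Y [Z [W var]]]] + [Y [Z [W var]]]] + [Y [Z [W var]]]]

7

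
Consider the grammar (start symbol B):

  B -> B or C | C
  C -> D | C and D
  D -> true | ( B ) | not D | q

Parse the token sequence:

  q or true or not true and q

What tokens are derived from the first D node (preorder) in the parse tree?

q

[B [B [B [C [D q]]] or [C [D true]]] or [C [C [D not [D true]]] and [D q]]]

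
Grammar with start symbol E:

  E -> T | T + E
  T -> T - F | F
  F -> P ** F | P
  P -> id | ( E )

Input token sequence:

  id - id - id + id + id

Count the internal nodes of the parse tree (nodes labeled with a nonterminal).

[E [T [T [T [F [P id]]] - [F [P id]]] - [F [P id]]] + [E [T [F [P id]]] + [E [T [F [P id]]]]]]

18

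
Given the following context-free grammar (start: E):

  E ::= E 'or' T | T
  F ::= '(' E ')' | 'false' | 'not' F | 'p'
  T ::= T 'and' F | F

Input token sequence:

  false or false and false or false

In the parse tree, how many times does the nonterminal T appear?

[E [E [E [T [F false]]] or [T [T [F false]] and [F false]]] or [T [F false]]]

4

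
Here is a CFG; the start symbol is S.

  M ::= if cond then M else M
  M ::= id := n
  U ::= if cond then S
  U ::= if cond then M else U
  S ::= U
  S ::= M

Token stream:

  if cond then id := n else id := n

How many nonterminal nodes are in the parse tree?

[S [M if cond then [M id := n] else [M id := n]]]

4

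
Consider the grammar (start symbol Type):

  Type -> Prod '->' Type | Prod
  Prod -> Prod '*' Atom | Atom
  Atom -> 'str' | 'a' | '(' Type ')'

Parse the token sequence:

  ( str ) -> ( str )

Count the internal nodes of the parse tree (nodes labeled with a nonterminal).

[Type [Prod [Atom ( [Type [Prod [Atom str]]] )]] -> [Type [Prod [Atom ( [Type [Prod [Atom str]]] )]]]]

12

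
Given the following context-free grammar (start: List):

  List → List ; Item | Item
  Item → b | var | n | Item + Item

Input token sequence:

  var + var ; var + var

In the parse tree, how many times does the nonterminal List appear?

[List [List [Item [Item var] + [Item var]]] ; [Item [Item var] + [Item var]]]

2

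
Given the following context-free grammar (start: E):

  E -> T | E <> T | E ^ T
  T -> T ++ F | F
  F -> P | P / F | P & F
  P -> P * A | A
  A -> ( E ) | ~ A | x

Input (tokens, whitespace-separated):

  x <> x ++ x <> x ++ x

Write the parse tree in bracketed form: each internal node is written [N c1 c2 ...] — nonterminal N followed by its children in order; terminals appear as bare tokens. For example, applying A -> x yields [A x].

E
E <> T
E <> T <> T
T <> T <> T
F <> T <> T
P <> T <> T
A <> T <> T
x <> T <> T
x <> T ++ F <> T
x <> F ++ F <> T
x <> P ++ F <> T
x <> A ++ F <> T
x <> x ++ F <> T
x <> x ++ P <> T
x <> x ++ A <> T
x <> x ++ x <> T
x <> x ++ x <> T ++ F
x <> x ++ x <> F ++ F
x <> x ++ x <> P ++ F
x <> x ++ x <> A ++ F
x <> x ++ x <> x ++ F
x <> x ++ x <> x ++ P
x <> x ++ x <> x ++ A
x <> x ++ x <> x ++ x

[E [E [E [T [F [P [A x]]]]] <> [T [T [F [P [A x]]]] ++ [F [P [A x]]]]] <> [T [T [F [P [A x]]]] ++ [F [P [A x]]]]]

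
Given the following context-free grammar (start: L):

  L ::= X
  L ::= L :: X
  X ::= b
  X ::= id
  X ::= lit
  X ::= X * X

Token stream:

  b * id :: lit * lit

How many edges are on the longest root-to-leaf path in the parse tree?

[L [L [X [X b] * [X id]]] :: [X [X lit] * [X lit]]]

4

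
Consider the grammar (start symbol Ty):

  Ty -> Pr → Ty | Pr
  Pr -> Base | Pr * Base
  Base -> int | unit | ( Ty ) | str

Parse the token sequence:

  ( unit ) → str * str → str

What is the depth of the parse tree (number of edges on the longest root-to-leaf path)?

[Ty [Pr [Base ( [Ty [Pr [Base unit]]] )]] → [Ty [Pr [Pr [Base str]] * [Base str]] → [Ty [Pr [Base str]]]]]

6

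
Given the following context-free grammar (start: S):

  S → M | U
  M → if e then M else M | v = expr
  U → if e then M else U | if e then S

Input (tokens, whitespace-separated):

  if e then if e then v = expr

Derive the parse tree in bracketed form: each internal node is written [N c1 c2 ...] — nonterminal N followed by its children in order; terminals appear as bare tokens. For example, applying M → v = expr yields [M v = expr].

[S [U if e then [S [U if e then [S [M v = expr]]]]]]

S
U
if e then S
if e then U
if e then if e then S
if e then if e then M
if e then if e then v = expr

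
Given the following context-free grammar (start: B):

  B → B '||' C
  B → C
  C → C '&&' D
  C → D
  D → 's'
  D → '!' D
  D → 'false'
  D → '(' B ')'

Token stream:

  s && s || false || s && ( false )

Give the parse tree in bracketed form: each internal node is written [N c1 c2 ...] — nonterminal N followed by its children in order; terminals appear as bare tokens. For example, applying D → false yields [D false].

[B [B [B [C [C [D s]] && [D s]]] || [C [D false]]] || [C [C [D s]] && [D ( [B [C [D false]]] )]]]

B
B || C
B || C || C
C || C || C
C && D || C || C
D && D || C || C
s && D || C || C
s && s || C || C
s && s || D || C
s && s || false || C
s && s || false || C && D
s && s || false || D && D
s && s || false || s && D
s && s || false || s && ( B )
s && s || false || s && ( C )
s && s || false || s && ( D )
s && s || false || s && ( false )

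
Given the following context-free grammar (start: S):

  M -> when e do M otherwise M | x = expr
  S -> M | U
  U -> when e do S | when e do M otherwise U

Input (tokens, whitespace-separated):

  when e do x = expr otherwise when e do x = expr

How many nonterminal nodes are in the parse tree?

6

[S [U when e do [M x = expr] otherwise [U when e do [S [M x = expr]]]]]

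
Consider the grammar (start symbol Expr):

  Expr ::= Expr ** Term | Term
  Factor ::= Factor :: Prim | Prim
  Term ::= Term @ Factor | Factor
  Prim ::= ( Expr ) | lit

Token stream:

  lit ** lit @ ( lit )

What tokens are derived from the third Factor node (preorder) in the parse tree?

( lit )

[Expr [Expr [Term [Factor [Prim lit]]]] ** [Term [Term [Factor [Prim lit]]] @ [Factor [Prim ( [Expr [Term [Factor [Prim lit]]]] )]]]]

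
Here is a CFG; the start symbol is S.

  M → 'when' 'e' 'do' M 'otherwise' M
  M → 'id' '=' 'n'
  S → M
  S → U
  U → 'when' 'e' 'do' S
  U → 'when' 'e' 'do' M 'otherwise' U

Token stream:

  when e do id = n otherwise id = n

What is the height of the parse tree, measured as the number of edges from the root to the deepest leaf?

[S [M when e do [M id = n] otherwise [M id = n]]]

3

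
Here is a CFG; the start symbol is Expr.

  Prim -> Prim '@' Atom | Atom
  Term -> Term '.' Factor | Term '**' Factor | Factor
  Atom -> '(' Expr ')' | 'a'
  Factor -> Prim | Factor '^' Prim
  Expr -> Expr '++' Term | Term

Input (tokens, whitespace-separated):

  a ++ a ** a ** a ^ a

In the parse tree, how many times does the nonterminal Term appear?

[Expr [Expr [Term [Factor [Prim [Atom a]]]]] ++ [Term [Term [Term [Factor [Prim [Atom a]]]] ** [Factor [Prim [Atom a]]]] ** [Factor [Factor [Prim [Atom a]]] ^ [Prim [Atom a]]]]]

4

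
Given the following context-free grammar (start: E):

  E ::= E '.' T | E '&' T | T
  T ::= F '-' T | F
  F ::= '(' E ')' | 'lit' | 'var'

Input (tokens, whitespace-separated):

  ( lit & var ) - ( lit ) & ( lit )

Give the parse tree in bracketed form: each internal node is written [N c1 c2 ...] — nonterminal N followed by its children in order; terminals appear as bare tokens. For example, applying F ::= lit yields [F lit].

E
E & T
T & T
F - T & T
( E ) - T & T
( E & T ) - T & T
( T & T ) - T & T
( F & T ) - T & T
( lit & T ) - T & T
( lit & F ) - T & T
( lit & var ) - T & T
( lit & var ) - F & T
( lit & var ) - ( E ) & T
( lit & var ) - ( T ) & T
( lit & var ) - ( F ) & T
( lit & var ) - ( lit ) & T
( lit & var ) - ( lit ) & F
( lit & var ) - ( lit ) & ( E )
( lit & var ) - ( lit ) & ( T )
( lit & var ) - ( lit ) & ( F )
( lit & var ) - ( lit ) & ( lit )

[E [E [T [F ( [E [E [T [F lit]]] & [T [F var]]] )] - [T [F ( [E [T [F lit]]] )]]]] & [T [F ( [E [T [F lit]]] )]]]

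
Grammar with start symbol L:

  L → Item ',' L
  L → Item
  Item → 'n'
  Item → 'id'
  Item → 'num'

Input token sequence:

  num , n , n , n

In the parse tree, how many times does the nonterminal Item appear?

4

[L [Item num] , [L [Item n] , [L [Item n] , [L [Item n]]]]]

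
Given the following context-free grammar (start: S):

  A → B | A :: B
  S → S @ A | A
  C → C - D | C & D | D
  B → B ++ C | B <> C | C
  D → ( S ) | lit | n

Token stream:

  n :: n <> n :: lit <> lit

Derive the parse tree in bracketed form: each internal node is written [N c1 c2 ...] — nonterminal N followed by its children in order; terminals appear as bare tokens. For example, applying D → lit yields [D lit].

[S [A [A [A [B [C [D n]]]] :: [B [B [C [D n]]] <> [C [D n]]]] :: [B [B [C [D lit]]] <> [C [D lit]]]]]

S
A
A :: B
A :: B :: B
B :: B :: B
C :: B :: B
D :: B :: B
n :: B :: B
n :: B <> C :: B
n :: C <> C :: B
n :: D <> C :: B
n :: n <> C :: B
n :: n <> D :: B
n :: n <> n :: B
n :: n <> n :: B <> C
n :: n <> n :: C <> C
n :: n <> n :: D <> C
n :: n <> n :: lit <> C
n :: n <> n :: lit <> D
n :: n <> n :: lit <> lit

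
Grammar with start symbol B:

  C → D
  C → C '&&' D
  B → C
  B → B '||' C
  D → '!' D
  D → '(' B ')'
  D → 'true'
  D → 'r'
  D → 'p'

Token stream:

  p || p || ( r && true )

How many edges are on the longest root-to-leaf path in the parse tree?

[B [B [B [C [D p]]] || [C [D p]]] || [C [D ( [B [C [C [D r]] && [D true]]] )]]]

7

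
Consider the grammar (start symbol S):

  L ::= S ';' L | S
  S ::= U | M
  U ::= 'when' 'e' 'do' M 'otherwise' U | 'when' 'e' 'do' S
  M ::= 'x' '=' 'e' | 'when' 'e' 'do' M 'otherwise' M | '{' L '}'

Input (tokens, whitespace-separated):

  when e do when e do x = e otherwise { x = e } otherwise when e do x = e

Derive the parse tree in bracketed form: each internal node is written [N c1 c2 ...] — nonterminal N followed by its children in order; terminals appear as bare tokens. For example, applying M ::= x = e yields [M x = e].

S
U
when e do M otherwise U
when e do when e do M otherwise M otherwise U
when e do when e do x = e otherwise M otherwise U
when e do when e do x = e otherwise { L } otherwise U
when e do when e do x = e otherwise { S } otherwise U
when e do when e do x = e otherwise { M } otherwise U
when e do when e do x = e otherwise { x = e } otherwise U
when e do when e do x = e otherwise { x = e } otherwise when e do S
when e do when e do x = e otherwise { x = e } otherwise when e do M
when e do when e do x = e otherwise { x = e } otherwise when e do x = e

[S [U when e do [M when e do [M x = e] otherwise [M { [L [S [M x = e]]] }]] otherwise [U when e do [S [M x = e]]]]]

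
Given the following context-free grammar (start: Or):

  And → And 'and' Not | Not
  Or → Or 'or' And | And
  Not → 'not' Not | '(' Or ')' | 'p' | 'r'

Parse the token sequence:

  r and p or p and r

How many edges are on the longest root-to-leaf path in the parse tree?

[Or [Or [And [And [Not r]] and [Not p]]] or [And [And [Not p]] and [Not r]]]

5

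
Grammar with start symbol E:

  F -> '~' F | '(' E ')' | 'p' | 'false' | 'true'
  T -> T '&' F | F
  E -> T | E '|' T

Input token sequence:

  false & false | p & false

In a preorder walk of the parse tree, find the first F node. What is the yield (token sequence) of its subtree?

[E [E [T [T [F false]] & [F false]]] | [T [T [F p]] & [F false]]]

false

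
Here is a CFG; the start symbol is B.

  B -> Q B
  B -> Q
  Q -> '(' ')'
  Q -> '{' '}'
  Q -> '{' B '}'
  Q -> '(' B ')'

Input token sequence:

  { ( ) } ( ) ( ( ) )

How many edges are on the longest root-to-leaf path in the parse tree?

[B [Q { [B [Q ( )]] }] [B [Q ( )] [B [Q ( [B [Q ( )]] )]]]]

6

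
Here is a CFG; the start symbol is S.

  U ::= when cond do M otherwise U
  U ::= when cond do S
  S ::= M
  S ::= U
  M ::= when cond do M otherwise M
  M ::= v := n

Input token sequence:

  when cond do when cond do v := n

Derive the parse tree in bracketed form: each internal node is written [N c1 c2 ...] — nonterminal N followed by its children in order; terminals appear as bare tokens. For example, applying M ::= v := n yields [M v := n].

S
U
when cond do S
when cond do U
when cond do when cond do S
when cond do when cond do M
when cond do when cond do v := n

[S [U when cond do [S [U when cond do [S [M v := n]]]]]]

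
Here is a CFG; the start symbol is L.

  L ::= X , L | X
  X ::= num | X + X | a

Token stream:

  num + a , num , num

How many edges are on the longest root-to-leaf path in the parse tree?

4

[L [X [X num] + [X a]] , [L [X num] , [L [X num]]]]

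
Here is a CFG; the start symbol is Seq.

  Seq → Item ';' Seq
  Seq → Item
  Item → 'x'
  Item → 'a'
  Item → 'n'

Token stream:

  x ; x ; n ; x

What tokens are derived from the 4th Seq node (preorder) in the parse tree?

[Seq [Item x] ; [Seq [Item x] ; [Seq [Item n] ; [Seq [Item x]]]]]

x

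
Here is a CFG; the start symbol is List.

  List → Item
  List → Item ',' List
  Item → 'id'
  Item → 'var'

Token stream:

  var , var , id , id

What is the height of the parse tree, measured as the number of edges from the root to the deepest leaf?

5

[List [Item var] , [List [Item var] , [List [Item id] , [List [Item id]]]]]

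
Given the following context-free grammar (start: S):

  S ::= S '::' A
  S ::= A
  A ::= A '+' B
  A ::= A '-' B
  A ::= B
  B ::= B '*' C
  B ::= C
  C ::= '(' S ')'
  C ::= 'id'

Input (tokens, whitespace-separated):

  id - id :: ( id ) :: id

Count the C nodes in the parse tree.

[S [S [S [A [A [B [C id]]] - [B [C id]]]] :: [A [B [C ( [S [A [B [C id]]]] )]]]] :: [A [B [C id]]]]

5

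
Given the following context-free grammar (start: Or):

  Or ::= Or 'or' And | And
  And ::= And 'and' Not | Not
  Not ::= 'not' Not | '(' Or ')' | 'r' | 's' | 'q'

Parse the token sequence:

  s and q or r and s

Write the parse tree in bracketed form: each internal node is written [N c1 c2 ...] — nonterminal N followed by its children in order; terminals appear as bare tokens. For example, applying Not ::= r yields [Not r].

[Or [Or [And [And [Not s]] and [Not q]]] or [And [And [Not r]] and [Not s]]]

Or
Or or And
And or And
And and Not or And
Not and Not or And
s and Not or And
s and q or And
s and q or And and Not
s and q or Not and Not
s and q or r and Not
s and q or r and s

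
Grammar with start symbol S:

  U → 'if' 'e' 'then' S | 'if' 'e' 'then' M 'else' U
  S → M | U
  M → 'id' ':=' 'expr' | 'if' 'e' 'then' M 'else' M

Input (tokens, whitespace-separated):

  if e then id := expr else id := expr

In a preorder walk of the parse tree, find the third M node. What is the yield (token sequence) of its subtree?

[S [M if e then [M id := expr] else [M id := expr]]]

id := expr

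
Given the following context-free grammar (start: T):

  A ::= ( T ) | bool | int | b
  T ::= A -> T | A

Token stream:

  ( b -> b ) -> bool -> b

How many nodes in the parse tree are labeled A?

5

[T [A ( [T [A b] -> [T [A b]]] )] -> [T [A bool] -> [T [A b]]]]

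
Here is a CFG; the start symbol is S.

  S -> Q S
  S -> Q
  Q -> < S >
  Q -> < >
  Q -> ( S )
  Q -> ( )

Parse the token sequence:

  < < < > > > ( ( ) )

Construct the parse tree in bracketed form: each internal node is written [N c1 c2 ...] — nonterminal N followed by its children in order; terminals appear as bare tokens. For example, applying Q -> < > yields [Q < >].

S
Q S
< S > S
< Q > S
< < S > > S
< < Q > > S
< < < > > > S
< < < > > > Q
< < < > > > ( S )
< < < > > > ( Q )
< < < > > > ( ( ) )

[S [Q < [S [Q < [S [Q < >]] >]] >] [S [Q ( [S [Q ( )]] )]]]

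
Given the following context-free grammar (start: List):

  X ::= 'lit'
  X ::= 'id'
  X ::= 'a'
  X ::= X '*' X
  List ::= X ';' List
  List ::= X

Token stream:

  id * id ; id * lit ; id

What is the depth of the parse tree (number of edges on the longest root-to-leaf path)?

[List [X [X id] * [X id]] ; [List [X [X id] * [X lit]] ; [List [X id]]]]

4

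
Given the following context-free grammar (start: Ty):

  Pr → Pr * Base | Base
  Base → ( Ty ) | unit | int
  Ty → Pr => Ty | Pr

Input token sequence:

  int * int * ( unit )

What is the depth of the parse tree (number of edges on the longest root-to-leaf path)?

6

[Ty [Pr [Pr [Pr [Base int]] * [Base int]] * [Base ( [Ty [Pr [Base unit]]] )]]]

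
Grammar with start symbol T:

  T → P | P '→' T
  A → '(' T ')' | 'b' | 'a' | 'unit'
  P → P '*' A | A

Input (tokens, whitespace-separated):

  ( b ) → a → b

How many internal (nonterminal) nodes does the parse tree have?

12

[T [P [A ( [T [P [A b]]] )]] → [T [P [A a]] → [T [P [A b]]]]]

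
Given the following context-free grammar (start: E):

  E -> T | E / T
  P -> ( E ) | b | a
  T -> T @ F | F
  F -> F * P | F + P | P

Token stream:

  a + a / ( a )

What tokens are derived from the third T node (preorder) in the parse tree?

[E [E [T [F [F [P a]] + [P a]]]] / [T [F [P ( [E [T [F [P a]]]] )]]]]

a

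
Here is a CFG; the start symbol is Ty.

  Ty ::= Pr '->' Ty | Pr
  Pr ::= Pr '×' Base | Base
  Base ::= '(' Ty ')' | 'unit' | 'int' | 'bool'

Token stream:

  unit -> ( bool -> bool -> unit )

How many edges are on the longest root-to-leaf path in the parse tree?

[Ty [Pr [Base unit]] -> [Ty [Pr [Base ( [Ty [Pr [Base bool]] -> [Ty [Pr [Base bool]] -> [Ty [Pr [Base unit]]]]] )]]]]

9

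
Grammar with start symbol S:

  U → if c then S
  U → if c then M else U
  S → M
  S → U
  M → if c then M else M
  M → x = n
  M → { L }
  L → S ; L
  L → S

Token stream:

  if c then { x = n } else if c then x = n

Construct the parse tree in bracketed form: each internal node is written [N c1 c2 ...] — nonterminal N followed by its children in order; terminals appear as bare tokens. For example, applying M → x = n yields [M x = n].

[S [U if c then [M { [L [S [M x = n]]] }] else [U if c then [S [M x = n]]]]]

S
U
if c then M else U
if c then { L } else U
if c then { S } else U
if c then { M } else U
if c then { x = n } else U
if c then { x = n } else if c then S
if c then { x = n } else if c then M
if c then { x = n } else if c then x = n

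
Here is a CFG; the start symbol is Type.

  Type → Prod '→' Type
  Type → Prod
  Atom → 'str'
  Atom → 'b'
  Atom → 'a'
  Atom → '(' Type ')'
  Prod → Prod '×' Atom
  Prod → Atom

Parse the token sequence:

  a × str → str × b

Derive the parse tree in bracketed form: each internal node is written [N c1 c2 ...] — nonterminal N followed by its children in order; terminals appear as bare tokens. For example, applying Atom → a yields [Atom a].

Type
Prod → Type
Prod × Atom → Type
Atom × Atom → Type
a × Atom → Type
a × str → Type
a × str → Prod
a × str → Prod × Atom
a × str → Atom × Atom
a × str → str × Atom
a × str → str × b

[Type [Prod [Prod [Atom a]] × [Atom str]] → [Type [Prod [Prod [Atom str]] × [Atom b]]]]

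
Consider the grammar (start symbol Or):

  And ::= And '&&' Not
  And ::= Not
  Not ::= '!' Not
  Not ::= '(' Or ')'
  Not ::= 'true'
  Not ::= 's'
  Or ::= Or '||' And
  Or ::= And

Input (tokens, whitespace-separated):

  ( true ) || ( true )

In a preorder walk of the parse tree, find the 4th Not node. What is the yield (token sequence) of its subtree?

[Or [Or [And [Not ( [Or [And [Not true]]] )]]] || [And [Not ( [Or [And [Not true]]] )]]]

true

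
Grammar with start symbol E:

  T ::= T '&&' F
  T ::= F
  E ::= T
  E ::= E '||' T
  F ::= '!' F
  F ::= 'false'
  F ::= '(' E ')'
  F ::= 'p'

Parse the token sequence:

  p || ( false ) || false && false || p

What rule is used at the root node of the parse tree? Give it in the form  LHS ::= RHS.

E ::= E '||' T

[E [E [E [E [T [F p]]] || [T [F ( [E [T [F false]]] )]]] || [T [T [F false]] && [F false]]] || [T [F p]]]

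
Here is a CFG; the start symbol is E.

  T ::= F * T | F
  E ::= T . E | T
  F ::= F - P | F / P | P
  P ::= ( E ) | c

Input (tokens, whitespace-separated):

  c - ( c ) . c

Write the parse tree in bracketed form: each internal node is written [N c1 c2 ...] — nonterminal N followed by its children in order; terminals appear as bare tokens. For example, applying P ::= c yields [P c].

[E [T [F [F [P c]] - [P ( [E [T [F [P c]]]] )]]] . [E [T [F [P c]]]]]

E
T . E
F . E
F - P . E
P - P . E
c - P . E
c - ( E ) . E
c - ( T ) . E
c - ( F ) . E
c - ( P ) . E
c - ( c ) . E
c - ( c ) . T
c - ( c ) . F
c - ( c ) . P
c - ( c ) . c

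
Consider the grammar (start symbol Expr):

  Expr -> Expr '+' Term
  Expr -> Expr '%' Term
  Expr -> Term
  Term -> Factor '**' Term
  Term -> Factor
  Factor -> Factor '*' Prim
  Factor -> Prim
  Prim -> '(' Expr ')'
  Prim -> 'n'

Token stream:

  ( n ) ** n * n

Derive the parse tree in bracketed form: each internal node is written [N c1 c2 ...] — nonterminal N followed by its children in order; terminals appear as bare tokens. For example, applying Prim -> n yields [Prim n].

[Expr [Term [Factor [Prim ( [Expr [Term [Factor [Prim n]]]] )]] ** [Term [Factor [Factor [Prim n]] * [Prim n]]]]]

Expr
Term
Factor ** Term
Prim ** Term
( Expr ) ** Term
( Term ) ** Term
( Factor ) ** Term
( Prim ) ** Term
( n ) ** Term
( n ) ** Factor
( n ) ** Factor * Prim
( n ) ** Prim * Prim
( n ) ** n * Prim
( n ) ** n * n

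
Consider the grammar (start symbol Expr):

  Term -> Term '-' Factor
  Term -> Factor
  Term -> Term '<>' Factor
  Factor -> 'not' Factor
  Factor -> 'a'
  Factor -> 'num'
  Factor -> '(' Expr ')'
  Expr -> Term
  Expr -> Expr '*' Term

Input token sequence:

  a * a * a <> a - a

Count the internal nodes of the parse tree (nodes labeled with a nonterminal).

[Expr [Expr [Expr [Term [Factor a]]] * [Term [Factor a]]] * [Term [Term [Term [Factor a]] <> [Factor a]] - [Factor a]]]

13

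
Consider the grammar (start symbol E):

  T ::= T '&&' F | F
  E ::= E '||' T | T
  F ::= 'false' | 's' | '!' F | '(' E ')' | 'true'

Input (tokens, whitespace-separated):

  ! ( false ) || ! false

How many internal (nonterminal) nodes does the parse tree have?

11

[E [E [T [F ! [F ( [E [T [F false]]] )]]]] || [T [F ! [F false]]]]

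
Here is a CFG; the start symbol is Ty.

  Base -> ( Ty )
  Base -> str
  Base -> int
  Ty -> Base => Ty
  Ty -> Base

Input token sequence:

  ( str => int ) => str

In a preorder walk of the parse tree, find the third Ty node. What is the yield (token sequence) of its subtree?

[Ty [Base ( [Ty [Base str] => [Ty [Base int]]] )] => [Ty [Base str]]]

int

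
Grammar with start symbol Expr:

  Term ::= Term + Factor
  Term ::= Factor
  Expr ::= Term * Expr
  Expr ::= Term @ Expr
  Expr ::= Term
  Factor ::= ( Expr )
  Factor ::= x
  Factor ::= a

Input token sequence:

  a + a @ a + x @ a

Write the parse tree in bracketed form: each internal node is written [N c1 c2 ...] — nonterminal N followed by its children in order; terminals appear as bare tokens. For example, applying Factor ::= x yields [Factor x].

[Expr [Term [Term [Factor a]] + [Factor a]] @ [Expr [Term [Term [Factor a]] + [Factor x]] @ [Expr [Term [Factor a]]]]]

Expr
Term @ Expr
Term + Factor @ Expr
Factor + Factor @ Expr
a + Factor @ Expr
a + a @ Expr
a + a @ Term @ Expr
a + a @ Term + Factor @ Expr
a + a @ Factor + Factor @ Expr
a + a @ a + Factor @ Expr
a + a @ a + x @ Expr
a + a @ a + x @ Term
a + a @ a + x @ Factor
a + a @ a + x @ a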